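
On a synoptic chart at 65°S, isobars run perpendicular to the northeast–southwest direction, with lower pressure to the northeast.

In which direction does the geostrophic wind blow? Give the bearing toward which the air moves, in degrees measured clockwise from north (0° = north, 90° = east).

315°

The pressure-gradient force points toward the northeast (bearing 045°).
Geostrophic balance: in the Southern Hemisphere the Coriolis force deflects motion to the left, so the geostrophic wind blows 90° to the left of the pressure-gradient force (low pressure on the right).
Rotating 045° by 90° counterclockwise gives 315° — the wind blows toward the northwest.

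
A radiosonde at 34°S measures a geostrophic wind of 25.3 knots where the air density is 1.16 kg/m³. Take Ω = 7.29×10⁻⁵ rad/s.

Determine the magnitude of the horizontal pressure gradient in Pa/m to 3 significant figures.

Coriolis parameter at 34°S:
f = 2Ω sin φ = 2 × 7.29×10⁻⁵ × sin 34° = 8.15×10⁻⁵ s⁻¹
Wind speed in SI: 25.3 knots = 13.0 m/s
Geostrophic balance rearranged: |∂P/∂n| = f ρ V_g
|∂P/∂n| = 8.15×10⁻⁵ × 1.16 × 13.0 = 1.23×10⁻³ Pa/m

1.23×10⁻³ Pa/m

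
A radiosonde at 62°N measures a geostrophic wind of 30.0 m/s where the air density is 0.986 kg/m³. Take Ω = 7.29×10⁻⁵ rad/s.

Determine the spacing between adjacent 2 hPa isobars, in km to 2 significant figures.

Coriolis parameter at 62°N:
f = 2Ω sin φ = 2 × 7.29×10⁻⁵ × sin 62° = 1.29×10⁻⁴ s⁻¹
Geostrophic balance rearranged: |∂P/∂n| = f ρ V_g
|∂P/∂n| = 1.29×10⁻⁴ × 0.986 × 30.0 = 3.81×10⁻³ Pa/m
Isobar spacing: Δn = ΔP/|∂P/∂n| = 200 Pa / 3.81×10⁻³ Pa/m = 52522 m ≈ 53 km

53 km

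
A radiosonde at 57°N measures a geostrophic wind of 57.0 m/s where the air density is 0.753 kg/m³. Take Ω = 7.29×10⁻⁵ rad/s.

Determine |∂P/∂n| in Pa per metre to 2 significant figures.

5.2×10⁻³ Pa/m

Coriolis parameter at 57°N:
f = 2Ω sin φ = 2 × 7.29×10⁻⁵ × sin 57° = 1.22×10⁻⁴ s⁻¹
Geostrophic balance rearranged: |∂P/∂n| = f ρ V_g
|∂P/∂n| = 1.22×10⁻⁴ × 0.753 × 57.0 = 5.25×10⁻³ Pa/m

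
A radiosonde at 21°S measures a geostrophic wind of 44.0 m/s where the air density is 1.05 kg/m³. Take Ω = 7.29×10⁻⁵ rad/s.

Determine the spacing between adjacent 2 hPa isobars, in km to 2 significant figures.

Coriolis parameter at 21°S:
f = 2Ω sin φ = 2 × 7.29×10⁻⁵ × sin 21° = 5.23×10⁻⁵ s⁻¹
Geostrophic balance rearranged: |∂P/∂n| = f ρ V_g
|∂P/∂n| = 5.23×10⁻⁵ × 1.05 × 44.0 = 2.41×10⁻³ Pa/m
Isobar spacing: Δn = ΔP/|∂P/∂n| = 200 Pa / 2.41×10⁻³ Pa/m = 82852 m ≈ 83 km

83 km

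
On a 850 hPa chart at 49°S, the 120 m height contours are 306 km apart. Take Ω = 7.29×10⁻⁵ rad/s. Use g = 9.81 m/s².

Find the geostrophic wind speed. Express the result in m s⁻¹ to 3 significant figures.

35.0 m s⁻¹

Coriolis parameter at 49°S:
f = 2Ω sin φ = 2 × 7.29×10⁻⁵ × sin 49° = 1.10×10⁻⁴ s⁻¹
Height gradient: |∂Z/∂n| = 120 m / 306000 m = 3.92×10⁻⁴
On a pressure surface, geostrophic balance gives V_g = (g/f)|∂Z/∂n|:
V_g = 9.81 × 3.92×10⁻⁴ / 1.10×10⁻⁴ = 35.0 m/s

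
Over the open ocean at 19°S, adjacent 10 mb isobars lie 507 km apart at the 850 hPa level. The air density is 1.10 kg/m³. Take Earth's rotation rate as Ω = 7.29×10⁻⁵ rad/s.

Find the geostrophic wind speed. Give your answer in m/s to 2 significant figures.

Coriolis parameter at 19°S:
f = 2Ω sin φ = 2 × 7.29×10⁻⁵ × sin 19° = 4.75×10⁻⁵ s⁻¹
Pressure gradient: |∂P/∂n| = 1000 Pa / 507000 m = 1.97×10⁻³ Pa/m
Geostrophic balance (pressure-gradient force = Coriolis force):
V_g = (1/(fρ)) |∂P/∂n| = 1.97×10⁻³ / (4.75×10⁻⁵ × 1.10) = 37.8 m/s

38 m/s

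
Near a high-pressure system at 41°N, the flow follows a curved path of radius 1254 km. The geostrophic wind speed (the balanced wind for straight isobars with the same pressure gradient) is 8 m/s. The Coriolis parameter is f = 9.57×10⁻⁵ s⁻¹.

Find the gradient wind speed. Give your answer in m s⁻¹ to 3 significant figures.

8.62 m s⁻¹

Around a high, pressure-gradient force acts outward with centrifugal, so Coriolis balances both:
fV = (1/ρ)|∂P/∂n| + V²/R  →  V² − fR·V + fR·V_g = 0
With fR = 9.57×10⁻⁵ × 1254×10³ m = 120 m/s:
V = [fR − √((fR)² − 4 fR V_g)]/2 = [120 − √(120² − 4×120×8)]/2 = 8.62 m/s
Supergeostrophic (V > V_g = 8 m/s), as expected around a high.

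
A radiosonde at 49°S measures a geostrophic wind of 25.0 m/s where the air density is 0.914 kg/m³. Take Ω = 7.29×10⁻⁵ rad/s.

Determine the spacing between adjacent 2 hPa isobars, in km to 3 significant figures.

Coriolis parameter at 49°S:
f = 2Ω sin φ = 2 × 7.29×10⁻⁵ × sin 49° = 1.10×10⁻⁴ s⁻¹
Geostrophic balance rearranged: |∂P/∂n| = f ρ V_g
|∂P/∂n| = 1.10×10⁻⁴ × 0.914 × 25.0 = 2.51×10⁻³ Pa/m
Isobar spacing: Δn = ΔP/|∂P/∂n| = 200 Pa / 2.51×10⁻³ Pa/m = 79544 m ≈ 79.5 km

79.5 km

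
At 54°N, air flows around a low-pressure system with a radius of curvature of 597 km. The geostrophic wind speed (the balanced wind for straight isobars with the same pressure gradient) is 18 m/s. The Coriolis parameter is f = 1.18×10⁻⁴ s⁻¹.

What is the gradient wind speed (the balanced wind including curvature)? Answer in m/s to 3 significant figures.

14.9 m/s

Around a low, centrifugal force acts outward with Coriolis, so pressure-gradient force balances both:
(1/ρ)|∂P/∂n| = fV + V²/R  →  V² + fR·V − fR·V_g = 0
With fR = 1.18×10⁻⁴ × 597×10³ m = 70.4 m/s:
V = [−fR + √((fR)² + 4 fR V_g)]/2 = [−70.4 + √(70.4² + 4×70.4×18)]/2 = 14.9 m/s
Subgeostrophic (V < V_g = 18 m/s), as expected around a low.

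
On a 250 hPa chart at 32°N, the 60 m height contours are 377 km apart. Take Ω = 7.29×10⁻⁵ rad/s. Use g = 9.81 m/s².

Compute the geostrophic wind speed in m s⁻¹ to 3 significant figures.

Coriolis parameter at 32°N:
f = 2Ω sin φ = 2 × 7.29×10⁻⁵ × sin 32° = 7.73×10⁻⁵ s⁻¹
Height gradient: |∂Z/∂n| = 60 m / 377000 m = 1.59×10⁻⁴
On a pressure surface, geostrophic balance gives V_g = (g/f)|∂Z/∂n|:
V_g = 9.81 × 1.59×10⁻⁴ / 7.73×10⁻⁵ = 20.2 m/s

20.2 m s⁻¹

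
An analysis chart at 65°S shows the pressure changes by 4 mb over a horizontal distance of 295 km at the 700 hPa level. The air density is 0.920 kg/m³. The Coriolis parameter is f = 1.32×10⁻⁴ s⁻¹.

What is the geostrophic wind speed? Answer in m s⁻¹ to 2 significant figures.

Pressure gradient: |∂P/∂n| = 400 Pa / 295000 m = 1.36×10⁻³ Pa/m
Geostrophic balance (pressure-gradient force = Coriolis force):
V_g = (1/(fρ)) |∂P/∂n| = 1.36×10⁻³ / (1.32×10⁻⁴ × 0.920) = 11.2 m/s

11 m s⁻¹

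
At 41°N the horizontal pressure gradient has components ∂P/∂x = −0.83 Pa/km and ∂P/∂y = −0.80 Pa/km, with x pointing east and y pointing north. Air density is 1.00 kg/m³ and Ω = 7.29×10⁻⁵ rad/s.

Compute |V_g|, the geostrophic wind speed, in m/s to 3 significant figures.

Coriolis parameter at 41°N:
f = 2Ω sin φ = 2 × 7.29×10⁻⁵ × sin 41° = 9.57×10⁻⁵ s⁻¹
Component geostrophic relations (x east, y north):
u_g = −(1/(fρ)) ∂P/∂y,  v_g = (1/(fρ)) ∂P/∂x
u_g = −(−0.80×10⁻³)/(9.57×10⁻⁵ × 1.00) = 8.36 m/s;  v_g = (−0.83×10⁻³)/(9.57×10⁻⁵ × 1.00) = −8.68 m/s
|V_g| = √(u_g² + v_g²) = 12.1 m/s

12.1 m/s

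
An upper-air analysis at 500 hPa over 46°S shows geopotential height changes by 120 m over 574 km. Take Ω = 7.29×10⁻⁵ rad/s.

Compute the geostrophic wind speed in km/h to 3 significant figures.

70.4 km/h

Coriolis parameter at 46°S:
f = 2Ω sin φ = 2 × 7.29×10⁻⁵ × sin 46° = 1.05×10⁻⁴ s⁻¹
Height gradient: |∂Z/∂n| = 120 m / 574000 m = 2.09×10⁻⁴
On a pressure surface, geostrophic balance gives V_g = (g/f)|∂Z/∂n|:
V_g = 9.81 × 2.09×10⁻⁴ / 1.05×10⁻⁴ = 19.6 m/s
Converting: 19.6 m/s × 3.6 = 70.4 km/h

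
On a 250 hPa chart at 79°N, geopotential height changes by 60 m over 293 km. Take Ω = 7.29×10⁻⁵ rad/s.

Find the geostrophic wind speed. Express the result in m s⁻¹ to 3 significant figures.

Coriolis parameter at 79°N:
f = 2Ω sin φ = 2 × 7.29×10⁻⁵ × sin 79° = 1.43×10⁻⁴ s⁻¹
Height gradient: |∂Z/∂n| = 60 m / 293000 m = 2.05×10⁻⁴
On a pressure surface, geostrophic balance gives V_g = (g/f)|∂Z/∂n|:
V_g = 9.81 × 2.05×10⁻⁴ / 1.43×10⁻⁴ = 14.0 m/s

14.0 m s⁻¹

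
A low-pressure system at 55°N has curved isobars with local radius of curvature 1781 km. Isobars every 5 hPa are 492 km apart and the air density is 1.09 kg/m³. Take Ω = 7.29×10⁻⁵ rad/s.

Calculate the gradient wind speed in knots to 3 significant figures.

Coriolis parameter at 55°N:
f = 2Ω sin φ = 2 × 7.29×10⁻⁵ × sin 55° = 1.19×10⁻⁴ s⁻¹
Pressure gradient: |∂P/∂n| = 500 Pa / 492000 m = 1.02×10⁻³ Pa/m
Geostrophic speed: V_g = |∂P/∂n|/(fρ) = 1.02×10⁻³/(1.19×10⁻⁴ × 1.09) = 7.81 m/s
Around a low, centrifugal force acts outward with Coriolis, so pressure-gradient force balances both:
(1/ρ)|∂P/∂n| = fV + V²/R  →  V² + fR·V − fR·V_g = 0
With fR = 1.19×10⁻⁴ × 1781×10³ m = 213 m/s:
V = [−fR + √((fR)² + 4 fR V_g)]/2 = [−213 + √(213² + 4×213×7.81)]/2 = 7.54 m/s
Subgeostrophic (V < V_g = 7.81 m/s), as expected around a low.
Converting: 7.54 m/s × 1.944 = 14.7 knots

14.7 knots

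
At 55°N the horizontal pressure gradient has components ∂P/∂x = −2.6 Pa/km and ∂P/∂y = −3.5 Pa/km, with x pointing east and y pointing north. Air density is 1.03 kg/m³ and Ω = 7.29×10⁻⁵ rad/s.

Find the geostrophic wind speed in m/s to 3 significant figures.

35.4 m/s

Coriolis parameter at 55°N:
f = 2Ω sin φ = 2 × 7.29×10⁻⁵ × sin 55° = 1.19×10⁻⁴ s⁻¹
Component geostrophic relations (x east, y north):
u_g = −(1/(fρ)) ∂P/∂y,  v_g = (1/(fρ)) ∂P/∂x
u_g = −(−3.5×10⁻³)/(1.19×10⁻⁴ × 1.03) = 28.5 m/s;  v_g = (−2.6×10⁻³)/(1.19×10⁻⁴ × 1.03) = −21.1 m/s
|V_g| = √(u_g² + v_g²) = 35.4 m/s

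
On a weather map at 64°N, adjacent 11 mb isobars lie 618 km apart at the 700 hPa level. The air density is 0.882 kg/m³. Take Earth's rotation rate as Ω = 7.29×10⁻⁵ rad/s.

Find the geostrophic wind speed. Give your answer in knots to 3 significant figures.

Coriolis parameter at 64°N:
f = 2Ω sin φ = 2 × 7.29×10⁻⁵ × sin 64° = 1.31×10⁻⁴ s⁻¹
Pressure gradient: |∂P/∂n| = 1100 Pa / 618000 m = 1.78×10⁻³ Pa/m
Geostrophic balance (pressure-gradient force = Coriolis force):
V_g = (1/(fρ)) |∂P/∂n| = 1.78×10⁻³ / (1.31×10⁻⁴ × 0.882) = 15.4 m/s
Converting: 15.4 m/s × 1.944 = 29.9 knots

29.9 knots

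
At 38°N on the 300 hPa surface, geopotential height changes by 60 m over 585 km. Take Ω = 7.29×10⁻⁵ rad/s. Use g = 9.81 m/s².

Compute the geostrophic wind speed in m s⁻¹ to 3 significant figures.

Coriolis parameter at 38°N:
f = 2Ω sin φ = 2 × 7.29×10⁻⁵ × sin 38° = 8.98×10⁻⁵ s⁻¹
Height gradient: |∂Z/∂n| = 60 m / 585000 m = 1.03×10⁻⁴
On a pressure surface, geostrophic balance gives V_g = (g/f)|∂Z/∂n|:
V_g = 9.81 × 1.03×10⁻⁴ / 8.98×10⁻⁵ = 11.2 m/s

11.2 m s⁻¹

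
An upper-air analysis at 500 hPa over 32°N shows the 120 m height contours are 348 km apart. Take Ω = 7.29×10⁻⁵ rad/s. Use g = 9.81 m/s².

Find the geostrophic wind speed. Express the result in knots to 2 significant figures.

Coriolis parameter at 32°N:
f = 2Ω sin φ = 2 × 7.29×10⁻⁵ × sin 32° = 7.73×10⁻⁵ s⁻¹
Height gradient: |∂Z/∂n| = 120 m / 348000 m = 3.45×10⁻⁴
On a pressure surface, geostrophic balance gives V_g = (g/f)|∂Z/∂n|:
V_g = 9.81 × 3.45×10⁻⁴ / 7.73×10⁻⁵ = 43.8 m/s
Converting: 43.8 m/s × 1.944 = 85 knots

85 knots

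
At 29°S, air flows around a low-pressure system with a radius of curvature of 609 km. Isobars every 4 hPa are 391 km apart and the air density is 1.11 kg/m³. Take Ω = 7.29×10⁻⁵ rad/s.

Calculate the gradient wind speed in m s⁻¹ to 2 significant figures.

Coriolis parameter at 29°S:
f = 2Ω sin φ = 2 × 7.29×10⁻⁵ × sin 29° = 7.07×10⁻⁵ s⁻¹
Pressure gradient: |∂P/∂n| = 400 Pa / 391000 m = 1.02×10⁻³ Pa/m
Geostrophic speed: V_g = |∂P/∂n|/(fρ) = 1.02×10⁻³/(7.07×10⁻⁵ × 1.11) = 13.0 m/s
Around a low, centrifugal force acts outward with Coriolis, so pressure-gradient force balances both:
(1/ρ)|∂P/∂n| = fV + V²/R  →  V² + fR·V − fR·V_g = 0
With fR = 7.07×10⁻⁵ × 609×10³ m = 43.0 m/s:
V = [−fR + √((fR)² + 4 fR V_g)]/2 = [−43.0 + √(43.0² + 4×43.0×13)]/2 = 10.5 m/s
Subgeostrophic (V < V_g = 13 m/s), as expected around a low.

10 m s⁻¹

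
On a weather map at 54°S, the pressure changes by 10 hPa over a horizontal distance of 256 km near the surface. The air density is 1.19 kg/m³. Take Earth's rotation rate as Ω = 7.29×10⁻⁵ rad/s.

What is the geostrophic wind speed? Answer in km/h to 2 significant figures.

Coriolis parameter at 54°S:
f = 2Ω sin φ = 2 × 7.29×10⁻⁵ × sin 54° = 1.18×10⁻⁴ s⁻¹
Pressure gradient: |∂P/∂n| = 1000 Pa / 256000 m = 3.91×10⁻³ Pa/m
Geostrophic balance (pressure-gradient force = Coriolis force):
V_g = (1/(fρ)) |∂P/∂n| = 3.91×10⁻³ / (1.18×10⁻⁴ × 1.19) = 27.8 m/s
Converting: 27.8 m/s × 3.6 = 100 km/h

100 km/h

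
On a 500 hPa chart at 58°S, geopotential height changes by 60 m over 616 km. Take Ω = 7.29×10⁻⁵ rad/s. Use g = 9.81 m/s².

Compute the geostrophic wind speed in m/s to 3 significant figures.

7.73 m/s

Coriolis parameter at 58°S:
f = 2Ω sin φ = 2 × 7.29×10⁻⁵ × sin 58° = 1.24×10⁻⁴ s⁻¹
Height gradient: |∂Z/∂n| = 60 m / 616000 m = 9.74×10⁻⁵
On a pressure surface, geostrophic balance gives V_g = (g/f)|∂Z/∂n|:
V_g = 9.81 × 9.74×10⁻⁵ / 1.24×10⁻⁴ = 7.73 m/s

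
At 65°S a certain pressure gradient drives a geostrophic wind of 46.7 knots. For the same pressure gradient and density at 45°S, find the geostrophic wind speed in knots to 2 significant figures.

With the same pressure gradient and density, V_g ∝ 1/f ∝ 1/sin φ.
V₂ = V₁ · sin φ₁ / sin φ₂ = 46.7 × sin 65° / sin 45°
V₂ = 46.7 × 0.9063/0.7071 = 60 knots

60 knots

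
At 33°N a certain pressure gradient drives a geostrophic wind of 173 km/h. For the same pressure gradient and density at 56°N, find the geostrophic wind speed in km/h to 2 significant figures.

110 km/h

With the same pressure gradient and density, V_g ∝ 1/f ∝ 1/sin φ.
V₂ = V₁ · sin φ₁ / sin φ₂ = 173 × sin 33° / sin 56°
V₂ = 173 × 0.5446/0.8290 = 110 km/h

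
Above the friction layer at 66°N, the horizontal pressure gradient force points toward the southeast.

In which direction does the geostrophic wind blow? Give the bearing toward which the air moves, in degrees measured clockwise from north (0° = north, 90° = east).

The pressure-gradient force points toward the southeast (bearing 135°).
Geostrophic balance: in the Northern Hemisphere the Coriolis force deflects motion to the right, so the geostrophic wind blows 90° to the right of the pressure-gradient force (low pressure on the left).
Rotating 135° by 90° clockwise gives 225° — the wind blows toward the southwest.

225°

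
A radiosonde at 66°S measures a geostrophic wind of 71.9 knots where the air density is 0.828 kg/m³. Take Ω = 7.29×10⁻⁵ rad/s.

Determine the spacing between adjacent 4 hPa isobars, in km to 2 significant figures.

Coriolis parameter at 66°S:
f = 2Ω sin φ = 2 × 7.29×10⁻⁵ × sin 66° = 1.33×10⁻⁴ s⁻¹
Wind speed in SI: 71.9 knots = 37.0 m/s
Geostrophic balance rearranged: |∂P/∂n| = f ρ V_g
|∂P/∂n| = 1.33×10⁻⁴ × 0.828 × 37.0 = 4.08×10⁻³ Pa/m
Isobar spacing: Δn = ΔP/|∂P/∂n| = 400 Pa / 4.08×10⁻³ Pa/m = 98056 m ≈ 98 km

98 km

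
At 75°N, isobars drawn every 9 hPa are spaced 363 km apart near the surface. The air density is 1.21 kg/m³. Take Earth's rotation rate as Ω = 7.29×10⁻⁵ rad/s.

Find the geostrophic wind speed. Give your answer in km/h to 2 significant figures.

52 km/h

Coriolis parameter at 75°N:
f = 2Ω sin φ = 2 × 7.29×10⁻⁵ × sin 75° = 1.41×10⁻⁴ s⁻¹
Pressure gradient: |∂P/∂n| = 900 Pa / 363000 m = 2.48×10⁻³ Pa/m
Geostrophic balance (pressure-gradient force = Coriolis force):
V_g = (1/(fρ)) |∂P/∂n| = 2.48×10⁻³ / (1.41×10⁻⁴ × 1.21) = 14.5 m/s
Converting: 14.5 m/s × 3.6 = 52 km/h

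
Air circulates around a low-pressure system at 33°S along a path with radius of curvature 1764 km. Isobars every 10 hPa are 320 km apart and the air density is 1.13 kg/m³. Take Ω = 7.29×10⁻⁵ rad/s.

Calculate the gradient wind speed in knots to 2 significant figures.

Coriolis parameter at 33°S:
f = 2Ω sin φ = 2 × 7.29×10⁻⁵ × sin 33° = 7.94×10⁻⁵ s⁻¹
Pressure gradient: |∂P/∂n| = 1000 Pa / 320000 m = 3.12×10⁻³ Pa/m
Geostrophic speed: V_g = |∂P/∂n|/(fρ) = 3.12×10⁻³/(7.94×10⁻⁵ × 1.13) = 34.8 m/s
Around a low, centrifugal force acts outward with Coriolis, so pressure-gradient force balances both:
(1/ρ)|∂P/∂n| = fV + V²/R  →  V² + fR·V − fR·V_g = 0
With fR = 7.94×10⁻⁵ × 1764×10³ m = 140 m/s:
V = [−fR + √((fR)² + 4 fR V_g)]/2 = [−140 + √(140² + 4×140×34.8)]/2 = 28.9 m/s
Subgeostrophic (V < V_g = 34.8 m/s), as expected around a low.
Converting: 28.9 m/s × 1.944 = 56 knots

56 knots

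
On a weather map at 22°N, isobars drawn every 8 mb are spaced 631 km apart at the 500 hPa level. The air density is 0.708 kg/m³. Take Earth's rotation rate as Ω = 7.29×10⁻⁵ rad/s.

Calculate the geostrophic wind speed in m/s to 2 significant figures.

Coriolis parameter at 22°N:
f = 2Ω sin φ = 2 × 7.29×10⁻⁵ × sin 22° = 5.46×10⁻⁵ s⁻¹
Pressure gradient: |∂P/∂n| = 800 Pa / 631000 m = 1.27×10⁻³ Pa/m
Geostrophic balance (pressure-gradient force = Coriolis force):
V_g = (1/(fρ)) |∂P/∂n| = 1.27×10⁻³ / (5.46×10⁻⁵ × 0.708) = 32.8 m/s

33 m/s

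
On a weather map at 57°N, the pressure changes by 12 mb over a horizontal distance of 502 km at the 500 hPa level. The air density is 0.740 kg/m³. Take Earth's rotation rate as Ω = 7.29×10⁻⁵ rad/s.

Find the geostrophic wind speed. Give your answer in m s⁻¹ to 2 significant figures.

26 m s⁻¹

Coriolis parameter at 57°N:
f = 2Ω sin φ = 2 × 7.29×10⁻⁵ × sin 57° = 1.22×10⁻⁴ s⁻¹
Pressure gradient: |∂P/∂n| = 1200 Pa / 502000 m = 2.39×10⁻³ Pa/m
Geostrophic balance (pressure-gradient force = Coriolis force):
V_g = (1/(fρ)) |∂P/∂n| = 2.39×10⁻³ / (1.22×10⁻⁴ × 0.740) = 26.4 m/s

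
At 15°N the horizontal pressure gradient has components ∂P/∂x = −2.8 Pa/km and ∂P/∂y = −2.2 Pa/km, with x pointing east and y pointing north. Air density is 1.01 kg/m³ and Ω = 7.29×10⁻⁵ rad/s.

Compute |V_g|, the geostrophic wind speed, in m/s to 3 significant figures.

Coriolis parameter at 15°N:
f = 2Ω sin φ = 2 × 7.29×10⁻⁵ × sin 15° = 3.77×10⁻⁵ s⁻¹
Component geostrophic relations (x east, y north):
u_g = −(1/(fρ)) ∂P/∂y,  v_g = (1/(fρ)) ∂P/∂x
u_g = −(−2.2×10⁻³)/(3.77×10⁻⁵ × 1.01) = 57.7 m/s;  v_g = (−2.8×10⁻³)/(3.77×10⁻⁵ × 1.01) = −73.5 m/s
|V_g| = √(u_g² + v_g²) = 93.4 m/s

93.4 m/s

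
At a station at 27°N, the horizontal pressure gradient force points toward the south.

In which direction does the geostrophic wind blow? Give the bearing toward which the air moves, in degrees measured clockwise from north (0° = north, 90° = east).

The pressure-gradient force points toward the south (bearing 180°).
Geostrophic balance: in the Northern Hemisphere the Coriolis force deflects motion to the right, so the geostrophic wind blows 90° to the right of the pressure-gradient force (low pressure on the left).
Rotating 180° by 90° clockwise gives 270° — the wind blows toward the west.

270°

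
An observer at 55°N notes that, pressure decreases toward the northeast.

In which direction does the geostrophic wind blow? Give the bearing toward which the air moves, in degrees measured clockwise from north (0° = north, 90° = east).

135°

The pressure-gradient force points toward the northeast (bearing 045°).
Geostrophic balance: in the Northern Hemisphere the Coriolis force deflects motion to the right, so the geostrophic wind blows 90° to the right of the pressure-gradient force (low pressure on the left).
Rotating 045° by 90° clockwise gives 135° — the wind blows toward the southeast.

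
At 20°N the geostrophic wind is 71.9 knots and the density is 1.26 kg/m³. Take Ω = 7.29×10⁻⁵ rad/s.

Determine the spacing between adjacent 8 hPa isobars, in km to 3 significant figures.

Coriolis parameter at 20°N:
f = 2Ω sin φ = 2 × 7.29×10⁻⁵ × sin 20° = 4.99×10⁻⁵ s⁻¹
Wind speed in SI: 71.9 knots = 37.0 m/s
Geostrophic balance rearranged: |∂P/∂n| = f ρ V_g
|∂P/∂n| = 4.99×10⁻⁵ × 1.26 × 37.0 = 2.32×10⁻³ Pa/m
Isobar spacing: Δn = ΔP/|∂P/∂n| = 800 Pa / 2.32×10⁻³ Pa/m = 344226 m ≈ 344 km

344 km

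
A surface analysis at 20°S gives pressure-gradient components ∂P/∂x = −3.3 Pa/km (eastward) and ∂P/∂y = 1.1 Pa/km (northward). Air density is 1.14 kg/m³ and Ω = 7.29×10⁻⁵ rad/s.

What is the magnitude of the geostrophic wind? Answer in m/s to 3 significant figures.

Coriolis parameter at 20°S:
f = 2Ω sin φ = 2 × 7.29×10⁻⁵ × sin 20° = 4.99×10⁻⁵ s⁻¹
In the Southern Hemisphere f is negative: f = −4.99×10⁻⁵ s⁻¹.
Component geostrophic relations (x east, y north):
u_g = −(1/(fρ)) ∂P/∂y,  v_g = (1/(fρ)) ∂P/∂x
u_g = −(1.1×10⁻³)/(−4.99×10⁻⁵ × 1.14) = 19.3 m/s;  v_g = (−3.3×10⁻³)/(−4.99×10⁻⁵ × 1.14) = 58.0 m/s
|V_g| = √(u_g² + v_g²) = 61.2 m/s

61.2 m/s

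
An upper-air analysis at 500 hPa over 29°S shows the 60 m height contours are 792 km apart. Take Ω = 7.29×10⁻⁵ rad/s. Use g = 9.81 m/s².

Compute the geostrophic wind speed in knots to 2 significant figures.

20 knots

Coriolis parameter at 29°S:
f = 2Ω sin φ = 2 × 7.29×10⁻⁵ × sin 29° = 7.07×10⁻⁵ s⁻¹
Height gradient: |∂Z/∂n| = 60 m / 792000 m = 7.58×10⁻⁵
On a pressure surface, geostrophic balance gives V_g = (g/f)|∂Z/∂n|:
V_g = 9.81 × 7.58×10⁻⁵ / 7.07×10⁻⁵ = 10.5 m/s
Converting: 10.5 m/s × 1.944 = 20 knots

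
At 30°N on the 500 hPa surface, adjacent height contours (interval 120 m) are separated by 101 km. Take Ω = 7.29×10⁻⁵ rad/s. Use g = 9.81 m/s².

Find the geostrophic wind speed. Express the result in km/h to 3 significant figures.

576 km/h

Coriolis parameter at 30°N:
f = 2Ω sin φ = 2 × 7.29×10⁻⁵ × sin 30° = 7.29×10⁻⁵ s⁻¹
Height gradient: |∂Z/∂n| = 120 m / 101000 m = 1.19×10⁻³
On a pressure surface, geostrophic balance gives V_g = (g/f)|∂Z/∂n|:
V_g = 9.81 × 1.19×10⁻³ / 7.29×10⁻⁵ = 160 m/s
Converting: 160 m/s × 3.6 = 576 km/h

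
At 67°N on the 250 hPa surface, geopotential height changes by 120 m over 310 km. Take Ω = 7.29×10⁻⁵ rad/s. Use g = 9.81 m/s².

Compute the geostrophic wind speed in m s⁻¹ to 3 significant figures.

28.3 m s⁻¹

Coriolis parameter at 67°N:
f = 2Ω sin φ = 2 × 7.29×10⁻⁵ × sin 67° = 1.34×10⁻⁴ s⁻¹
Height gradient: |∂Z/∂n| = 120 m / 310000 m = 3.87×10⁻⁴
On a pressure surface, geostrophic balance gives V_g = (g/f)|∂Z/∂n|:
V_g = 9.81 × 3.87×10⁻⁴ / 1.34×10⁻⁴ = 28.3 m/s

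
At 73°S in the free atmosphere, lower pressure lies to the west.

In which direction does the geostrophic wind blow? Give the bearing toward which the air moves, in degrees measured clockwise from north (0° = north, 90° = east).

180°

The pressure-gradient force points toward the west (bearing 270°).
Geostrophic balance: in the Southern Hemisphere the Coriolis force deflects motion to the left, so the geostrophic wind blows 90° to the left of the pressure-gradient force (low pressure on the right).
Rotating 270° by 90° counterclockwise gives 180° — the wind blows toward the south.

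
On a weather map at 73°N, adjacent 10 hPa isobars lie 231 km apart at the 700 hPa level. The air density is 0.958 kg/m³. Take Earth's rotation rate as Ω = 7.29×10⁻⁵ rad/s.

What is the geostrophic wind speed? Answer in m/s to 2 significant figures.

Coriolis parameter at 73°N:
f = 2Ω sin φ = 2 × 7.29×10⁻⁵ × sin 73° = 1.39×10⁻⁴ s⁻¹
Pressure gradient: |∂P/∂n| = 1000 Pa / 231000 m = 4.33×10⁻³ Pa/m
Geostrophic balance (pressure-gradient force = Coriolis force):
V_g = (1/(fρ)) |∂P/∂n| = 4.33×10⁻³ / (1.39×10⁻⁴ × 0.958) = 32.4 m/s

32 m/s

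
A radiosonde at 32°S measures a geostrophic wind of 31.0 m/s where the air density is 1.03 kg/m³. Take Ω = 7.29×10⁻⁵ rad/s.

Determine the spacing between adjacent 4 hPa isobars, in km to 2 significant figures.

Coriolis parameter at 32°S:
f = 2Ω sin φ = 2 × 7.29×10⁻⁵ × sin 32° = 7.73×10⁻⁵ s⁻¹
Geostrophic balance rearranged: |∂P/∂n| = f ρ V_g
|∂P/∂n| = 7.73×10⁻⁵ × 1.03 × 31.0 = 2.47×10⁻³ Pa/m
Isobar spacing: Δn = ΔP/|∂P/∂n| = 400 Pa / 2.47×10⁻³ Pa/m = 162141 m ≈ 160 km

160 km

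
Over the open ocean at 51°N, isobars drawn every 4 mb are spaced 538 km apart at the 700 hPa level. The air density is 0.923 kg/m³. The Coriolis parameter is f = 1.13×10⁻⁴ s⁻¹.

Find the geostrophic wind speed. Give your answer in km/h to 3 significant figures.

25.7 km/h

Pressure gradient: |∂P/∂n| = 400 Pa / 538000 m = 7.43×10⁻⁴ Pa/m
Geostrophic balance (pressure-gradient force = Coriolis force):
V_g = (1/(fρ)) |∂P/∂n| = 7.43×10⁻⁴ / (1.13×10⁻⁴ × 0.923) = 7.13 m/s
Converting: 7.13 m/s × 3.6 = 25.7 km/h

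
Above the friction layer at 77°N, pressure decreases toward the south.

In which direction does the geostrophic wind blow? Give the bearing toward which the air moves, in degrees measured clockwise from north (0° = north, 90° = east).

270°

The pressure-gradient force points toward the south (bearing 180°).
Geostrophic balance: in the Northern Hemisphere the Coriolis force deflects motion to the right, so the geostrophic wind blows 90° to the right of the pressure-gradient force (low pressure on the left).
Rotating 180° by 90° clockwise gives 270° — the wind blows toward the west.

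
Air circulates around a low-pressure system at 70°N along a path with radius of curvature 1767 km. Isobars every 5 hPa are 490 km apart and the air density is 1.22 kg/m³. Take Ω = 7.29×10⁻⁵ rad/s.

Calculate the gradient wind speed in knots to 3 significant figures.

11.6 knots

Coriolis parameter at 70°N:
f = 2Ω sin φ = 2 × 7.29×10⁻⁵ × sin 70° = 1.37×10⁻⁴ s⁻¹
Pressure gradient: |∂P/∂n| = 500 Pa / 490000 m = 1.02×10⁻³ Pa/m
Geostrophic speed: V_g = |∂P/∂n|/(fρ) = 1.02×10⁻³/(1.37×10⁻⁴ × 1.22) = 6.10 m/s
Around a low, centrifugal force acts outward with Coriolis, so pressure-gradient force balances both:
(1/ρ)|∂P/∂n| = fV + V²/R  →  V² + fR·V − fR·V_g = 0
With fR = 1.37×10⁻⁴ × 1767×10³ m = 242 m/s:
V = [−fR + √((fR)² + 4 fR V_g)]/2 = [−242 + √(242² + 4×242×6.1)]/2 = 5.96 m/s
Subgeostrophic (V < V_g = 6.1 m/s), as expected around a low.
Converting: 5.96 m/s × 1.944 = 11.6 knots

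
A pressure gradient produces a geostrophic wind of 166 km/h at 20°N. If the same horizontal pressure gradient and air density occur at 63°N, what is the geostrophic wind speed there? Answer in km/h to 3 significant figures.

63.7 km/h

With the same pressure gradient and density, V_g ∝ 1/f ∝ 1/sin φ.
V₂ = V₁ · sin φ₁ / sin φ₂ = 166 × sin 20° / sin 63°
V₂ = 166 × 0.3420/0.8910 = 63.7 km/h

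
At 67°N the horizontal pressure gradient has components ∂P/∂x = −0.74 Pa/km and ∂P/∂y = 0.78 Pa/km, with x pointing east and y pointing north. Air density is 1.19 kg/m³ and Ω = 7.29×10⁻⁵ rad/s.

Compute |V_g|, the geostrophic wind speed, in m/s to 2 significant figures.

Coriolis parameter at 67°N:
f = 2Ω sin φ = 2 × 7.29×10⁻⁵ × sin 67° = 1.34×10⁻⁴ s⁻¹
Component geostrophic relations (x east, y north):
u_g = −(1/(fρ)) ∂P/∂y,  v_g = (1/(fρ)) ∂P/∂x
u_g = −(0.78×10⁻³)/(1.34×10⁻⁴ × 1.19) = −4.88 m/s;  v_g = (−0.74×10⁻³)/(1.34×10⁻⁴ × 1.19) = −4.63 m/s
|V_g| = √(u_g² + v_g²) = 6.73 m/s

6.7 m/s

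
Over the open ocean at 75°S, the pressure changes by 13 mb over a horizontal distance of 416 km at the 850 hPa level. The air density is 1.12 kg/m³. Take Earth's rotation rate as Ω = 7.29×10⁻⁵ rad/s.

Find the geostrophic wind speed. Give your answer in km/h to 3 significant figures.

Coriolis parameter at 75°S:
f = 2Ω sin φ = 2 × 7.29×10⁻⁵ × sin 75° = 1.41×10⁻⁴ s⁻¹
Pressure gradient: |∂P/∂n| = 1300 Pa / 416000 m = 3.12×10⁻³ Pa/m
Geostrophic balance (pressure-gradient force = Coriolis force):
V_g = (1/(fρ)) |∂P/∂n| = 3.12×10⁻³ / (1.41×10⁻⁴ × 1.12) = 19.8 m/s
Converting: 19.8 m/s × 3.6 = 71.3 km/h

71.3 km/h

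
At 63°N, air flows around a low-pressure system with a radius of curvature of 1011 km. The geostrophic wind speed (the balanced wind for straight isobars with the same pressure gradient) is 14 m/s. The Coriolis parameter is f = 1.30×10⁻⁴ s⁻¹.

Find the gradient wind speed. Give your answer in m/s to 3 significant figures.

12.8 m/s

Around a low, centrifugal force acts outward with Coriolis, so pressure-gradient force balances both:
(1/ρ)|∂P/∂n| = fV + V²/R  →  V² + fR·V − fR·V_g = 0
With fR = 1.30×10⁻⁴ × 1011×10³ m = 131 m/s:
V = [−fR + √((fR)² + 4 fR V_g)]/2 = [−131 + √(131² + 4×131×14)]/2 = 12.8 m/s
Subgeostrophic (V < V_g = 14 m/s), as expected around a low.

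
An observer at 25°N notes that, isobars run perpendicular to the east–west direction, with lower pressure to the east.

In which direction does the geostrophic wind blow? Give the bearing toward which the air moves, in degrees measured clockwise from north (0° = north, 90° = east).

The pressure-gradient force points toward the east (bearing 090°).
Geostrophic balance: in the Northern Hemisphere the Coriolis force deflects motion to the right, so the geostrophic wind blows 90° to the right of the pressure-gradient force (low pressure on the left).
Rotating 090° by 90° clockwise gives 180° — the wind blows toward the south.

180°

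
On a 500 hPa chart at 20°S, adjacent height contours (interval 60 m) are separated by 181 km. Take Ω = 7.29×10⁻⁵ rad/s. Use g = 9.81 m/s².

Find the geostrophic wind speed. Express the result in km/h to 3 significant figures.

Coriolis parameter at 20°S:
f = 2Ω sin φ = 2 × 7.29×10⁻⁵ × sin 20° = 4.99×10⁻⁵ s⁻¹
Height gradient: |∂Z/∂n| = 60 m / 181000 m = 3.31×10⁻⁴
On a pressure surface, geostrophic balance gives V_g = (g/f)|∂Z/∂n|:
V_g = 9.81 × 3.31×10⁻⁴ / 4.99×10⁻⁵ = 65.2 m/s
Converting: 65.2 m/s × 3.6 = 235 km/h

235 km/h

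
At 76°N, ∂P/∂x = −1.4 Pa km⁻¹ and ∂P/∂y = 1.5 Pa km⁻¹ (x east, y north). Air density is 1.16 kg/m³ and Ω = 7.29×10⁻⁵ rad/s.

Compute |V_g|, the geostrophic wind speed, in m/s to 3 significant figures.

Coriolis parameter at 76°N:
f = 2Ω sin φ = 2 × 7.29×10⁻⁵ × sin 76° = 1.41×10⁻⁴ s⁻¹
Component geostrophic relations (x east, y north):
u_g = −(1/(fρ)) ∂P/∂y,  v_g = (1/(fρ)) ∂P/∂x
u_g = −(1.5×10⁻³)/(1.41×10⁻⁴ × 1.16) = −9.14 m/s;  v_g = (−1.4×10⁻³)/(1.41×10⁻⁴ × 1.16) = −8.53 m/s
|V_g| = √(u_g² + v_g²) = 12.5 m/s

12.5 m/s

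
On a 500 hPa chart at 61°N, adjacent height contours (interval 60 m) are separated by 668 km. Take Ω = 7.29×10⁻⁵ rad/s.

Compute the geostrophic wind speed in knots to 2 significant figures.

13 knots

Coriolis parameter at 61°N:
f = 2Ω sin φ = 2 × 7.29×10⁻⁵ × sin 61° = 1.28×10⁻⁴ s⁻¹
Height gradient: |∂Z/∂n| = 60 m / 668000 m = 8.98×10⁻⁵
On a pressure surface, geostrophic balance gives V_g = (g/f)|∂Z/∂n|:
V_g = 9.81 × 8.98×10⁻⁵ / 1.28×10⁻⁴ = 6.91 m/s
Converting: 6.91 m/s × 1.944 = 13 knots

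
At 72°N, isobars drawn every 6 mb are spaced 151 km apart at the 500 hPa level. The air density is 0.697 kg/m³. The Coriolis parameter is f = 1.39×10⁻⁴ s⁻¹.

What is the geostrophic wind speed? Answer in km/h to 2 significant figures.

Pressure gradient: |∂P/∂n| = 600 Pa / 151000 m = 3.97×10⁻³ Pa/m
Geostrophic balance (pressure-gradient force = Coriolis force):
V_g = (1/(fρ)) |∂P/∂n| = 3.97×10⁻³ / (1.39×10⁻⁴ × 0.697) = 41.0 m/s
Converting: 41.0 m/s × 3.6 = 150 km/h

150 km/h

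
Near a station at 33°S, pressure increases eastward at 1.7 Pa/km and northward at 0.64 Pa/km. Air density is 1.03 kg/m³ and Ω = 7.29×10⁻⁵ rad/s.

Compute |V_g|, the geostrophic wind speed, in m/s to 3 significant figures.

22.2 m/s

Coriolis parameter at 33°S:
f = 2Ω sin φ = 2 × 7.29×10⁻⁵ × sin 33° = 7.94×10⁻⁵ s⁻¹
In the Southern Hemisphere f is negative: f = −7.94×10⁻⁵ s⁻¹.
Component geostrophic relations (x east, y north):
u_g = −(1/(fρ)) ∂P/∂y,  v_g = (1/(fρ)) ∂P/∂x
u_g = −(0.64×10⁻³)/(−7.94×10⁻⁵ × 1.03) = 7.82 m/s;  v_g = (1.7×10⁻³)/(−7.94×10⁻⁵ × 1.03) = −20.8 m/s
|V_g| = √(u_g² + v_g²) = 22.2 m/s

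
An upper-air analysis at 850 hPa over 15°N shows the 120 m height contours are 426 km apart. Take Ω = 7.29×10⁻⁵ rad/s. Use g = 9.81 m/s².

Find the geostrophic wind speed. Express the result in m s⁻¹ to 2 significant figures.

73 m s⁻¹

Coriolis parameter at 15°N:
f = 2Ω sin φ = 2 × 7.29×10⁻⁵ × sin 15° = 3.77×10⁻⁵ s⁻¹
Height gradient: |∂Z/∂n| = 120 m / 426000 m = 2.82×10⁻⁴
On a pressure surface, geostrophic balance gives V_g = (g/f)|∂Z/∂n|:
V_g = 9.81 × 2.82×10⁻⁴ / 3.77×10⁻⁵ = 73.2 m/s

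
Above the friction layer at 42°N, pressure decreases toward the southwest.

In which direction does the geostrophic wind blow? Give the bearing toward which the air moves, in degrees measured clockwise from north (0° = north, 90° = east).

315°

The pressure-gradient force points toward the southwest (bearing 225°).
Geostrophic balance: in the Northern Hemisphere the Coriolis force deflects motion to the right, so the geostrophic wind blows 90° to the right of the pressure-gradient force (low pressure on the left).
Rotating 225° by 90° clockwise gives 315° — the wind blows toward the northwest.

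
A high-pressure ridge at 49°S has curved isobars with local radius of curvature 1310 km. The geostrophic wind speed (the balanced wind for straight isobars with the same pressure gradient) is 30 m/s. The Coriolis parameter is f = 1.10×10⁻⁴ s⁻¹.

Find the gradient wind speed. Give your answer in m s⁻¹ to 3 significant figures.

42.6 m s⁻¹

Around a high, pressure-gradient force acts outward with centrifugal, so Coriolis balances both:
fV = (1/ρ)|∂P/∂n| + V²/R  →  V² − fR·V + fR·V_g = 0
With fR = 1.10×10⁻⁴ × 1310×10³ m = 144 m/s:
V = [fR − √((fR)² − 4 fR V_g)]/2 = [144 − √(144² − 4×144×30)]/2 = 42.6 m/s
Supergeostrophic (V > V_g = 30 m/s), as expected around a high.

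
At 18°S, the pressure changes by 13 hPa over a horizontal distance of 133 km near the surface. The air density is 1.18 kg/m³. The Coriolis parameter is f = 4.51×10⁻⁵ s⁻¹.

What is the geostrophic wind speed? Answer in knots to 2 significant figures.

360 knots

Pressure gradient: |∂P/∂n| = 1300 Pa / 133000 m = 9.77×10⁻³ Pa/m
Geostrophic balance (pressure-gradient force = Coriolis force):
V_g = (1/(fρ)) |∂P/∂n| = 9.77×10⁻³ / (4.51×10⁻⁵ × 1.18) = 184 m/s
Converting: 184 m/s × 1.944 = 360 knots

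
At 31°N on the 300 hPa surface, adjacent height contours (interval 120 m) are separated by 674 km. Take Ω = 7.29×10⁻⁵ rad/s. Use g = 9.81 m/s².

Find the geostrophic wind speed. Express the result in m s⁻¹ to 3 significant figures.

23.3 m s⁻¹

Coriolis parameter at 31°N:
f = 2Ω sin φ = 2 × 7.29×10⁻⁵ × sin 31° = 7.51×10⁻⁵ s⁻¹
Height gradient: |∂Z/∂n| = 120 m / 674000 m = 1.78×10⁻⁴
On a pressure surface, geostrophic balance gives V_g = (g/f)|∂Z/∂n|:
V_g = 9.81 × 1.78×10⁻⁴ / 7.51×10⁻⁵ = 23.3 m/s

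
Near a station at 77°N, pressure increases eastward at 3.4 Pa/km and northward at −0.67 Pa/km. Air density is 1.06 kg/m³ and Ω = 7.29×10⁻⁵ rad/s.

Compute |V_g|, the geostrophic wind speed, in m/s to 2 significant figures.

Coriolis parameter at 77°N:
f = 2Ω sin φ = 2 × 7.29×10⁻⁵ × sin 77° = 1.42×10⁻⁴ s⁻¹
Component geostrophic relations (x east, y north):
u_g = −(1/(fρ)) ∂P/∂y,  v_g = (1/(fρ)) ∂P/∂x
u_g = −(−0.67×10⁻³)/(1.42×10⁻⁴ × 1.06) = 4.45 m/s;  v_g = (3.4×10⁻³)/(1.42×10⁻⁴ × 1.06) = 22.6 m/s
|V_g| = √(u_g² + v_g²) = 23.0 m/s

23 m/s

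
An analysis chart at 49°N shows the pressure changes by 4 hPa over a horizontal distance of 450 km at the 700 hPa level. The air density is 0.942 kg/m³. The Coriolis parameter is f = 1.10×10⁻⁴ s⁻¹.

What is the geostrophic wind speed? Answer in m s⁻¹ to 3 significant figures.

8.58 m s⁻¹

Pressure gradient: |∂P/∂n| = 400 Pa / 450000 m = 8.89×10⁻⁴ Pa/m
Geostrophic balance (pressure-gradient force = Coriolis force):
V_g = (1/(fρ)) |∂P/∂n| = 8.89×10⁻⁴ / (1.10×10⁻⁴ × 0.942) = 8.58 m/s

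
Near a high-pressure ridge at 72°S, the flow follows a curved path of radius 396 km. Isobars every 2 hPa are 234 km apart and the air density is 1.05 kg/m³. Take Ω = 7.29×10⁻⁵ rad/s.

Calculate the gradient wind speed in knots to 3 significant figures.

Coriolis parameter at 72°S:
f = 2Ω sin φ = 2 × 7.29×10⁻⁵ × sin 72° = 1.39×10⁻⁴ s⁻¹
Pressure gradient: |∂P/∂n| = 200 Pa / 234000 m = 8.55×10⁻⁴ Pa/m
Geostrophic speed: V_g = |∂P/∂n|/(fρ) = 8.55×10⁻⁴/(1.39×10⁻⁴ × 1.05) = 5.87 m/s
Around a high, pressure-gradient force acts outward with centrifugal, so Coriolis balances both:
fV = (1/ρ)|∂P/∂n| + V²/R  →  V² − fR·V + fR·V_g = 0
With fR = 1.39×10⁻⁴ × 396×10³ m = 54.9 m/s:
V = [fR − √((fR)² − 4 fR V_g)]/2 = [54.9 − √(54.9² − 4×54.9×5.87)]/2 = 6.68 m/s
Supergeostrophic (V > V_g = 5.87 m/s), as expected around a high.
Converting: 6.68 m/s × 1.944 = 13.0 knots

13.0 knots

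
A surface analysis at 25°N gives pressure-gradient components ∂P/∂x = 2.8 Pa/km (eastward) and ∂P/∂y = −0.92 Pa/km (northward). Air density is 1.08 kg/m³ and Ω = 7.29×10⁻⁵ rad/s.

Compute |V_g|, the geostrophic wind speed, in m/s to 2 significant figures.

44 m/s

Coriolis parameter at 25°N:
f = 2Ω sin φ = 2 × 7.29×10⁻⁵ × sin 25° = 6.16×10⁻⁵ s⁻¹
Component geostrophic relations (x east, y north):
u_g = −(1/(fρ)) ∂P/∂y,  v_g = (1/(fρ)) ∂P/∂x
u_g = −(−0.92×10⁻³)/(6.16×10⁻⁵ × 1.08) = 13.8 m/s;  v_g = (2.8×10⁻³)/(6.16×10⁻⁵ × 1.08) = 42.1 m/s
|V_g| = √(u_g² + v_g²) = 44.3 m/s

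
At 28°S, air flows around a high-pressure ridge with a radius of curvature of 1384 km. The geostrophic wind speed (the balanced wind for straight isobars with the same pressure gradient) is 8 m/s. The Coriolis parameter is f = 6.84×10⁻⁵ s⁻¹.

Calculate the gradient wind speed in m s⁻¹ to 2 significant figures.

Around a high, pressure-gradient force acts outward with centrifugal, so Coriolis balances both:
fV = (1/ρ)|∂P/∂n| + V²/R  →  V² − fR·V + fR·V_g = 0
With fR = 6.84×10⁻⁵ × 1384×10³ m = 94.7 m/s:
V = [fR − √((fR)² − 4 fR V_g)]/2 = [94.7 − √(94.7² − 4×94.7×8)]/2 = 8.82 m/s
Supergeostrophic (V > V_g = 8 m/s), as expected around a high.

8.8 m s⁻¹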